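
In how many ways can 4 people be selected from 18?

This is C(18,4) = 3060.

3060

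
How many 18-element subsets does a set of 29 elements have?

34597290

C(29,18) = C(29,11) by symmetry.
C(29,11) = (29·28·27·26·25·24·23·22·21·20·19) / 11! = 1381013105472000 / 39916800 = 34597290.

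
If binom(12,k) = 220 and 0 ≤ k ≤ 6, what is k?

C(12,k) increases on 0 ≤ k ≤ 6. C(12,2) = 66 and C(12,3) = 220, so k = 3.

3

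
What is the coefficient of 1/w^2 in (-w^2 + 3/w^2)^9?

General term: C(9,j)·(-w^2)^j·(3/w^2)^(9-j), with w-exponent 2j − 2(9−j) = 4j − 18.
Set 4j − 18 = -2: j = 4.
C(9,4) = 126; (-1)^4 = 1; 3^5 = 243.
Coefficient = 126 · 1 · 243 = 30618.

30618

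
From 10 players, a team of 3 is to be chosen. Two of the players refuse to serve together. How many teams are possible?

112

All 3-subsets: C(10,3) = 120. Those containing both fixed elements: C(8,1) = 8.
120 − 8 = 112.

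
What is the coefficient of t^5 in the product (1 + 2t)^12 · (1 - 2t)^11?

Coefficient of t^5 = Σ_{j} C(12,j)·2^j·C(11,5-j)·(-2)^(5-j) for j from 0 to 5.
= (-14784) + 126720 + (-348480) + 387200 + (-174240) + 25344 = 1760.

1760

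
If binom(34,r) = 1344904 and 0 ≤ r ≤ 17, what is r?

6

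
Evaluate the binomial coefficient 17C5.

C(17,5) = (17·16·15·14·13) / 5! = 742560 / 120 = 6188.

6188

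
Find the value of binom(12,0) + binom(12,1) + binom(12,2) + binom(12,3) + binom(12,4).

1 + 12 + 66 + 220 + 495 = 794.

794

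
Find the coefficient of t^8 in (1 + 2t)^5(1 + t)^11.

Coefficient of t^8 = Σ_{j} C(5,j)·2^j·C(11,8-j)·1^(8-j) for j from 0 to 5.
= 165 + 3300 + 18480 + 36960 + 26400 + 5280 = 90585.

90585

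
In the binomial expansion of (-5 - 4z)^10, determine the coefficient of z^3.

The general term is C(10,j)·(-5)^j·(-4z)^(10-j); the z^3 term has j = 7.
C(10,7) = 120.
Coefficient = C(10,7) · (-5)^7 · (-4)^3 = 120 · (-78125) · (-64) = 600000000.

600000000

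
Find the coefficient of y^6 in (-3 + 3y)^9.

The general term is C(9,j)·(-3)^j·(3y)^(9-j); the y^6 term has j = 3.
C(9,3) = 84.
Coefficient = C(9,3) · (-3)^3 · 3^6 = 84 · (-27) · 729 = -1653372.

-1653372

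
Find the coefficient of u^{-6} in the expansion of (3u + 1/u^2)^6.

General term: C(6,j)·(3u)^j·(1/u^2)^(6-j), with u-exponent 1j − 2(6−j) = 3j − 12.
Set 3j − 12 = -6: j = 2.
C(6,2) = 15; 3^2 = 9; 1^4 = 1.
Coefficient = 15 · 9 · 1 = 135.

135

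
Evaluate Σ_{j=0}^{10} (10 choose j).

1024

Setting x = 1 in (1+x)^10 gives Σ C(10,j) = 2^10 = 1024.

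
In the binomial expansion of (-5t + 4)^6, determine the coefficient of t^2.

The general term is C(6,j)·(-5t)^j·(4)^(6-j); the t^2 term has j = 2.
C(6,2) = 15.
Coefficient = C(6,2) · (-5)^2 · 4^4 = 15 · 25 · 256 = 96000.

96000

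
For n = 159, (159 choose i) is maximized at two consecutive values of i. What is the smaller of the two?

79

For odd n = 159, C(159,i) peaks at i = (n−1)/2 and (n+1)/2; the smaller is 79.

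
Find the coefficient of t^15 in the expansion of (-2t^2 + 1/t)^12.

-112640

General term: C(12,j)·(-2t^2)^j·(1/t)^(12-j), with t-exponent 2j − 1(12−j) = 3j − 12.
Set 3j − 12 = 15: j = 9.
C(12,9) = 220; (-2)^9 = -512; 1^3 = 1.
Coefficient = 220 · (-512) · 1 = -112640.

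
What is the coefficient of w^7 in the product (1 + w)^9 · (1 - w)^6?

-45

Coefficient of w^7 = Σ_{j} C(9,j)·1^j·C(6,7-j)·(-1)^(7-j) for j from 1 to 7.
= 9 + (-216) + 1260 + (-2520) + 1890 + (-504) + 36 = -45.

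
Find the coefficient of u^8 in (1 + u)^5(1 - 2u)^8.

Coefficient of u^8 = Σ_{j} C(5,j)·1^j·C(8,8-j)·(-2)^(8-j) for j from 0 to 5.
= 256 + (-5120) + 17920 + (-17920) + 5600 + (-448) = 288.

288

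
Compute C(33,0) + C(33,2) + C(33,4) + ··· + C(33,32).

Even-i terms of row 33 sum to 2^32 = 4294967296.

4294967296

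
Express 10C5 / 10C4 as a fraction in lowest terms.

6/5

C(n,k+1)/C(n,k) = (n−k)/(k+1) = (10−4)/(4+1) = 6/5.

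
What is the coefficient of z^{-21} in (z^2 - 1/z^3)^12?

General term: C(12,j)·(z^2)^j·(-1/z^3)^(12-j), with z-exponent 2j − 3(12−j) = 5j − 36.
Set 5j − 36 = -21: j = 3.
C(12,3) = 220; 1^3 = 1; (-1)^9 = -1.
Coefficient = 220 · 1 · (-1) = -220.

-220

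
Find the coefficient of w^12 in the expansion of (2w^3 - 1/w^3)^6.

General term: C(6,j)·(2w^3)^j·(-1/w^3)^(6-j), with w-exponent 3j − 3(6−j) = 6j − 18.
Set 6j − 18 = 12: j = 5.
C(6,5) = 6; 2^5 = 32; (-1)^1 = -1.
Coefficient = 6 · 32 · (-1) = -192.

-192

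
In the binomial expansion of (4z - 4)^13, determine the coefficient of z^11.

The general term is C(13,j)·(4z)^j·(-4)^(13-j); the z^11 term has j = 11.
C(13,11) = 78.
Coefficient = C(13,11) · 4^11 · (-4)^2 = 78 · 4194304 · 16 = 5234491392.

5234491392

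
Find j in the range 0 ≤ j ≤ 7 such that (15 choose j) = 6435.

7

C(15,j) increases on 0 ≤ j ≤ 7. C(15,6) = 5005 and C(15,7) = 6435, so j = 7.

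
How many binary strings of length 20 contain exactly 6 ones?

Choose the 6 positions: C(20,6) = 38760.

38760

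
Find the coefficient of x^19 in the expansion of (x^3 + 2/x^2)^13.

11440

General term: C(13,j)·(x^3)^j·(2/x^2)^(13-j), with x-exponent 3j − 2(13−j) = 5j − 26.
Set 5j − 26 = 19: j = 9.
C(13,9) = 715; 1^9 = 1; 2^4 = 16.
Coefficient = 715 · 1 · 16 = 11440.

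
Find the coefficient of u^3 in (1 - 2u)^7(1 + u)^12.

Coefficient of u^3 = Σ_{j} C(7,j)·(-2)^j·C(12,3-j)·1^(3-j) for j from 0 to 3.
= 220 + (-924) + 1008 + (-280) = 24.

24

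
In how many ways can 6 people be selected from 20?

38760

This is C(20,6) = 38760.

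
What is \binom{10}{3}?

C(10,3) = (10·9·8) / 3! = 720 / 6 = 120.

120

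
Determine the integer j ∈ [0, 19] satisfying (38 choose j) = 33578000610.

C(38,j) increases on 0 ≤ j ≤ 19. C(38,17) = 28781143380 and C(38,18) = 33578000610, so j = 18.

18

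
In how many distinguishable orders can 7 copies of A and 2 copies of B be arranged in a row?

Choose positions for the A's: C(9,7) = 36.

36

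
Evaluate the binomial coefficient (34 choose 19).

1855967520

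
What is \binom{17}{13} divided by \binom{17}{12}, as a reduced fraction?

5/13

C(n,k+1)/C(n,k) = (n−k)/(k+1) = (17−12)/(12+1) = 5/13.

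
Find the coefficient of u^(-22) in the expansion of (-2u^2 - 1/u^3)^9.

-18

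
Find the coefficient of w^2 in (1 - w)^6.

15

The general term is C(6,j)·(1)^j·(-w)^(6-j); the w^2 term has j = 4.
C(6,4) = 15.
Coefficient = C(6,4) = 15.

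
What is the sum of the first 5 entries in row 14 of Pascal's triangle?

1 + 14 + 91 + 364 + 1001 = 1471.

1471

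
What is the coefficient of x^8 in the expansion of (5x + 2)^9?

7031250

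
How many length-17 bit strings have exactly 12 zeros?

6188

Choose the 12 positions: C(17,12) = 6188.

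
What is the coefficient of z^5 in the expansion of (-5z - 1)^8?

The general term is C(8,j)·(-5z)^j·(-1)^(8-j); the z^5 term has j = 5.
C(8,5) = 56.
Coefficient = C(8,5) · (-5)^5 · (-1)^3 = 56 · (-3125) · (-1) = 175000.

175000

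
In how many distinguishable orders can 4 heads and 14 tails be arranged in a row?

3060

Choose positions for the heads: C(18,4) = 3060.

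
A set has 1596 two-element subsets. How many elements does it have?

n(n−1)/2 = 1596 ⇒ n(n−1) = 3192. Since 57·56 = 3192, n = 57.

57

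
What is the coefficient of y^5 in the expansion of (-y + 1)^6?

-6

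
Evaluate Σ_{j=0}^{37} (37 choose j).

Setting x = 1 in (1+x)^37 gives Σ C(37,j) = 2^37 = 137438953472.

137438953472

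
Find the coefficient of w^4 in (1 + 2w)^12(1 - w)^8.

Coefficient of w^4 = Σ_{j} C(12,j)·2^j·C(8,4-j)·(-1)^(4-j) for j from 0 to 4.
= 70 + (-1344) + 7392 + (-14080) + 7920 = -42.

-42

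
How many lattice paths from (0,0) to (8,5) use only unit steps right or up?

1287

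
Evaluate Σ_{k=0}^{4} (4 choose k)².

70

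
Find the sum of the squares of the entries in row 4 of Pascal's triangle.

70

Σ C(4,j)² is the coefficient of x^4 in (1+x)^4(1+x)^4 = (1+x)^8, i.e. C(8,4) = 70.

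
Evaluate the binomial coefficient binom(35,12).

C(35,12) = (35·34·33·32·31·30·29·28·27·26·25·24) / 12! = 399703747322880000 / 479001600 = 834451800.

834451800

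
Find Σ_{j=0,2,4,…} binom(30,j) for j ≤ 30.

536870912

Half of (1+1)^30 + (1−1)^30 gives the even-index sum: 2^29 = 536870912.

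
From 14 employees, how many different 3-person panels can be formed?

364

This is C(14,3) = 364.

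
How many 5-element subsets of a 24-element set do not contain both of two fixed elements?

All 5-subsets: C(24,5) = 42504. Those containing both fixed elements: C(22,3) = 1540.
42504 − 1540 = 40964.

40964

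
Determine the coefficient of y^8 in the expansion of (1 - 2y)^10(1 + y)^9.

-3447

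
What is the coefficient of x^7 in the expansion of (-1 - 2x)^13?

The general term is C(13,j)·(-1)^j·(-2x)^(13-j); the x^7 term has j = 6.
C(13,6) = 1716.
Coefficient = C(13,6) · (-2)^7 = 1716 · (-128) = -219648.

-219648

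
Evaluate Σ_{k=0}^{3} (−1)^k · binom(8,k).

-35

The partial alternating sum Σ_{k=0}^{3} (−1)^k C(8,k) = (−1)^3 C(7,3) = -35.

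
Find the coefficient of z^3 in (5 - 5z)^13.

The general term is C(13,j)·(5)^j·(-5z)^(13-j); the z^3 term has j = 10.
C(13,10) = 286.
Coefficient = C(13,10) · 5^10 · (-5)^3 = 286 · 9765625 · (-125) = -349121093750.

-349121093750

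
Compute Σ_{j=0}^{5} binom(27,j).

1 + 27 + 351 + 2925 + 17550 + 80730 = 101584.

101584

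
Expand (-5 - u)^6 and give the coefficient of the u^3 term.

2500

The general term is C(6,j)·(-5)^j·(-u)^(6-j); the u^3 term has j = 3.
C(6,3) = 20.
Coefficient = C(6,3) · (-5)^3 · (-1)^3 = 20 · (-125) · (-1) = 2500.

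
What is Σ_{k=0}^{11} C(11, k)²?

705432

By Vandermonde's identity, Σ C(11,k)² = C(22,11) = 705432.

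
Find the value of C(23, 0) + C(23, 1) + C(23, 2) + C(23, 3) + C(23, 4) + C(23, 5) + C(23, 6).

145499

1 + 23 + 253 + 1771 + 8855 + 33649 + 100947 = 145499.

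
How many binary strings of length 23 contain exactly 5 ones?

33649

Choose the 5 positions: C(23,5) = 33649.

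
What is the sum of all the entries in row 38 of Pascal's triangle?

274877906944

Setting x = 1 in (1+x)^38 gives Σ C(38,j) = 2^38 = 274877906944.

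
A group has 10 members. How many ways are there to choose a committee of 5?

252

This is C(10,5) = 252.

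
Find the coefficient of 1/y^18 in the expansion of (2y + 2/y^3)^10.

122880

General term: C(10,j)·(2y)^j·(2/y^3)^(10-j), with y-exponent 1j − 3(10−j) = 4j − 30.
Set 4j − 30 = -18: j = 3.
C(10,3) = 120; 2^3 = 8; 2^7 = 128.
Coefficient = 120 · 8 · 128 = 122880.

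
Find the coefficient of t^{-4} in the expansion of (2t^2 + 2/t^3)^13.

14057472

General term: C(13,j)·(2t^2)^j·(2/t^3)^(13-j), with t-exponent 2j − 3(13−j) = 5j − 39.
Set 5j − 39 = -4: j = 7.
C(13,7) = 1716; 2^7 = 128; 2^6 = 64.
Coefficient = 1716 · 128 · 64 = 14057472.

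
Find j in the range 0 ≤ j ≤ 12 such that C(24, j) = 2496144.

11

C(24,j) increases on 0 ≤ j ≤ 12. C(24,10) = 1961256 and C(24,11) = 2496144, so j = 11.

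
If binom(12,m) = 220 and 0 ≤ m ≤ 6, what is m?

3

C(12,m) increases on 0 ≤ m ≤ 6. C(12,2) = 66 and C(12,3) = 220, so m = 3.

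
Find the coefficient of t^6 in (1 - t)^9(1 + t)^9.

Coefficient of t^6 = Σ_{j} C(9,j)·(-1)^j·C(9,6-j)·1^(6-j) for j from 0 to 6.
= 84 + (-1134) + 4536 + (-7056) + 4536 + (-1134) + 84 = -84.

-84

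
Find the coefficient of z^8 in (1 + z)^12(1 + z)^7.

75582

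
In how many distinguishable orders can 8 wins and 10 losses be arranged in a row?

Choose positions for the wins: C(18,8) = 43758.

43758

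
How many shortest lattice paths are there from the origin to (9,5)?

Each path is a sequence of 14 steps with 9 rights: C(14,9) = 2002.

2002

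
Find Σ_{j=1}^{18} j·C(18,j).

2359296

Differentiating (1+x)^18 and setting x=1: Σ j·C(18,j) = 18·2^17 = 2359296.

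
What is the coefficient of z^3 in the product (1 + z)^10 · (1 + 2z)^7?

1870

Coefficient of z^3 = Σ_{j} C(10,j)·1^j·C(7,3-j)·2^(3-j) for j from 0 to 3.
= 280 + 840 + 630 + 120 = 1870.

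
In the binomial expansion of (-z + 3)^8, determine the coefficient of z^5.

The general term is C(8,j)·(-z)^j·(3)^(8-j); the z^5 term has j = 5.
C(8,5) = 56.
Coefficient = C(8,5) · (-1)^5 · 3^3 = 56 · (-1) · 27 = -1512.

-1512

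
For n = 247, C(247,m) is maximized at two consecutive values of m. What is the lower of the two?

For odd n = 247, C(247,m) peaks at m = (n−1)/2 and (n+1)/2; the lower is 123.

123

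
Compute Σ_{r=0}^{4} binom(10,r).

386

1 + 10 + 45 + 120 + 210 = 386.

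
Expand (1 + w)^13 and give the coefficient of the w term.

13

The general term is C(13,j)·(1)^j·(w)^(13-j); the w^1 term has j = 12.
C(13,12) = 13.
Coefficient = C(13,12) = 13.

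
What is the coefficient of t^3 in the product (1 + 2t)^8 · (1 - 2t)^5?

-112

Coefficient of t^3 = Σ_{j} C(8,j)·2^j·C(5,3-j)·(-2)^(3-j) for j from 0 to 3.
= (-80) + 640 + (-1120) + 448 = -112.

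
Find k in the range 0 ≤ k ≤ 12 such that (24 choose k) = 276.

2

C(24,k) increases on 0 ≤ k ≤ 12. C(24,1) = 24 and C(24,2) = 276, so k = 2.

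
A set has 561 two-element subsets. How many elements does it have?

34

n(n−1)/2 = 561 ⇒ n(n−1) = 1122. Since 34·33 = 1122, n = 34.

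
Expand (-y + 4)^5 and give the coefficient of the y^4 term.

20

The general term is C(5,j)·(-y)^j·(4)^(5-j); the y^4 term has j = 4.
C(5,4) = 5.
Coefficient = C(5,4) · 4^1 = 5 · 4 = 20.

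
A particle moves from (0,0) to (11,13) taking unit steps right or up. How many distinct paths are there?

Each path is a sequence of 24 steps with 11 rights: C(24,11) = 2496144.

2496144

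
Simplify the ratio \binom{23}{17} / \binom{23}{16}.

7/17

C(n,k+1)/C(n,k) = (n−k)/(k+1) = (23−16)/(16+1) = 7/17.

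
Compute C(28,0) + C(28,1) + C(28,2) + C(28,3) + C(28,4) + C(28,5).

122438

1 + 28 + 378 + 3276 + 20475 + 98280 = 122438.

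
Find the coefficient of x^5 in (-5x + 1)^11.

-1443750

The general term is C(11,j)·(-5x)^j·(1)^(11-j); the x^5 term has j = 5.
C(11,5) = 462.
Coefficient = C(11,5) · (-5)^5 = 462 · (-3125) = -1443750.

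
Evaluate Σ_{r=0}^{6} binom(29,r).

621616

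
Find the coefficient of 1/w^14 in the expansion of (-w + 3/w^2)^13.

General term: C(13,j)·(-w)^j·(3/w^2)^(13-j), with w-exponent 1j − 2(13−j) = 3j − 26.
Set 3j − 26 = -14: j = 4.
C(13,4) = 715; (-1)^4 = 1; 3^9 = 19683.
Coefficient = 715 · 1 · 19683 = 14073345.

14073345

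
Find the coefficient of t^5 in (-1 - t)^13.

-1287

The general term is C(13,j)·(-1)^j·(-t)^(13-j); the t^5 term has j = 8.
C(13,8) = 1287.
Coefficient = C(13,8) · (-1)^5 = 1287 · (-1) = -1287.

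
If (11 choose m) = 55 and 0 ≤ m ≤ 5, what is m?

2

C(11,m) increases on 0 ≤ m ≤ 5. C(11,1) = 11 and C(11,2) = 55, so m = 2.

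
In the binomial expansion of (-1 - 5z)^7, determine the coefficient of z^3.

The general term is C(7,j)·(-1)^j·(-5z)^(7-j); the z^3 term has j = 4.
C(7,4) = 35.
Coefficient = C(7,4) · (-5)^3 = 35 · (-125) = -4375.

-4375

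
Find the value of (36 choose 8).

30260340

C(36,8) = (36·35·34·33·32·31·30·29) / 8! = 1220096908800 / 40320 = 30260340.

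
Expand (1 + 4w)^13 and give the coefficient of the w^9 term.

187432960

The general term is C(13,j)·(1)^j·(4w)^(13-j); the w^9 term has j = 4.
C(13,4) = 715.
Coefficient = C(13,4) · 4^9 = 715 · 262144 = 187432960.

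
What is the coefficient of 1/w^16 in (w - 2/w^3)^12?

-101376

General term: C(12,j)·(w)^j·(-2/w^3)^(12-j), with w-exponent 1j − 3(12−j) = 4j − 36.
Set 4j − 36 = -16: j = 5.
C(12,5) = 792; 1^5 = 1; (-2)^7 = -128.
Coefficient = 792 · 1 · (-128) = -101376.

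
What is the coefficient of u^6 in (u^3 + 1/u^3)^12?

792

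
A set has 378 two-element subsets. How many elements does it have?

n(n−1)/2 = 378 ⇒ n(n−1) = 756. Since 28·27 = 756, n = 28.

28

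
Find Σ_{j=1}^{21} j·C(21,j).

Differentiating (1+x)^21 and setting x=1: Σ j·C(21,j) = 21·2^20 = 22020096.

22020096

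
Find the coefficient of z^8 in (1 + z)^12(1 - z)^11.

330

Coefficient of z^8 = Σ_{j} C(12,j)·1^j·C(11,8-j)·(-1)^(8-j) for j from 0 to 8.
= 165 + (-3960) + 30492 + (-101640) + 163350 + (-130680) + 50820 + (-8712) + 495 = 330.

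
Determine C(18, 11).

31824

C(18,11) = C(18,7) by symmetry.
C(18,7) = (18·17·16·15·14·13·12) / 7! = 160392960 / 5040 = 31824.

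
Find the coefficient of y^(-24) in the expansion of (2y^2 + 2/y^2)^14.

General term: C(14,j)·(2y^2)^j·(2/y^2)^(14-j), with y-exponent 2j − 2(14−j) = 4j − 28.
Set 4j − 28 = -24: j = 1.
C(14,1) = 14; 2^1 = 2; 2^13 = 8192.
Coefficient = 14 · 2 · 8192 = 229376.

229376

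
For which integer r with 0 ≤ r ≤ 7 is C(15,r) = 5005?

C(15,r) increases on 0 ≤ r ≤ 7. C(15,5) = 3003 and C(15,6) = 5005, so r = 6.

6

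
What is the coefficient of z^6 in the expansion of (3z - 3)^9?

The general term is C(9,j)·(3z)^j·(-3)^(9-j); the z^6 term has j = 6.
C(9,6) = 84.
Coefficient = C(9,6) · 3^6 · (-3)^3 = 84 · 729 · (-27) = -1653372.

-1653372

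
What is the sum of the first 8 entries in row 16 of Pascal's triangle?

1 + 16 + 120 + 560 + 1820 + 4368 + 8008 + 11440 = 26333.

26333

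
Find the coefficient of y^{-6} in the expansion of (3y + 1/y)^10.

General term: C(10,j)·(3y)^j·(1/y)^(10-j), with y-exponent 1j − 1(10−j) = 2j − 10.
Set 2j − 10 = -6: j = 2.
C(10,2) = 45; 3^2 = 9; 1^8 = 1.
Coefficient = 45 · 9 · 1 = 405.

405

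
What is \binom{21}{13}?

C(21,13) = C(21,8) by symmetry.
C(21,8) = (21·20·19·18·17·16·15·14) / 8! = 8204716800 / 40320 = 203490.

203490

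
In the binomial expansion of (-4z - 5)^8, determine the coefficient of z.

2500000

The general term is C(8,j)·(-4z)^j·(-5)^(8-j); the z^1 term has j = 1.
C(8,1) = 8.
Coefficient = C(8,1) · (-4)^1 · (-5)^7 = 8 · (-4) · (-78125) = 2500000.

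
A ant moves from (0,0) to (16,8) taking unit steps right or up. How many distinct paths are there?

735471

Each path is a sequence of 24 steps with 16 rights: C(24,16) = 735471.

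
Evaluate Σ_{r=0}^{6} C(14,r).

1 + 14 + 91 + 364 + 1001 + 2002 + 3003 = 6476.

6476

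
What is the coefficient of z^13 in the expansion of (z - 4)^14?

The general term is C(14,j)·(z)^j·(-4)^(14-j); the z^13 term has j = 13.
C(14,13) = 14.
Coefficient = C(14,13) · (-4)^1 = 14 · (-4) = -56.

-56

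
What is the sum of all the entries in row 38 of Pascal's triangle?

274877906944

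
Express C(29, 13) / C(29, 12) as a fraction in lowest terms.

C(n,k+1)/C(n,k) = (n−k)/(k+1) = (29−12)/(12+1) = 17/13.

17/13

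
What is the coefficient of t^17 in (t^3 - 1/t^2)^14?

General term: C(14,j)·(t^3)^j·(-1/t^2)^(14-j), with t-exponent 3j − 2(14−j) = 5j − 28.
Set 5j − 28 = 17: j = 9.
C(14,9) = 2002; 1^9 = 1; (-1)^5 = -1.
Coefficient = 2002 · 1 · (-1) = -2002.

-2002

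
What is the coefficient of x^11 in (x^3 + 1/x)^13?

1716

General term: C(13,j)·(x^3)^j·(1/x)^(13-j), with x-exponent 3j − 1(13−j) = 4j − 13.
Set 4j − 13 = 11: j = 6.
C(13,6) = 1716; 1^6 = 1; 1^7 = 1.
Coefficient = 1716 · 1 · 1 = 1716.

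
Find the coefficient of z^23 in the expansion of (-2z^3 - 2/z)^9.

General term: C(9,j)·(-2z^3)^j·(-2/z)^(9-j), with z-exponent 3j − 1(9−j) = 4j − 9.
Set 4j − 9 = 23: j = 8.
C(9,8) = 9; (-2)^8 = 256; (-2)^1 = -2.
Coefficient = 9 · 256 · (-2) = -4608.

-4608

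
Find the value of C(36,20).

C(36,20) = C(36,16) by symmetry.
C(36,16) = (36·35·34·33·32·31·30·29·28·27·26·25·24·23·22·21) / 16! = 152901072685905223680000 / 20922789888000 = 7307872110.

7307872110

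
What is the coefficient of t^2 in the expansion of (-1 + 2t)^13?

The general term is C(13,j)·(-1)^j·(2t)^(13-j); the t^2 term has j = 11.
C(13,11) = 78.
Coefficient = C(13,11) · (-1)^11 · 2^2 = 78 · (-1) · 4 = -312.

-312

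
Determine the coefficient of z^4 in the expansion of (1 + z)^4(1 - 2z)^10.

Coefficient of z^4 = Σ_{j} C(4,j)·1^j·C(10,4-j)·(-2)^(4-j) for j from 0 to 4.
= 3360 + (-3840) + 1080 + (-80) + 1 = 521.

521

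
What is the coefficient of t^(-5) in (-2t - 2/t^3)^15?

-98402304

General term: C(15,j)·(-2t)^j·(-2/t^3)^(15-j), with t-exponent 1j − 3(15−j) = 4j − 45.
Set 4j − 45 = -5: j = 10.
C(15,10) = 3003; (-2)^10 = 1024; (-2)^5 = -32.
Coefficient = 3003 · 1024 · (-32) = -98402304.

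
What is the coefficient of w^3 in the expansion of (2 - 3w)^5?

The general term is C(5,j)·(2)^j·(-3w)^(5-j); the w^3 term has j = 2.
C(5,2) = 10.
Coefficient = C(5,2) · 2^2 · (-3)^3 = 10 · 4 · (-27) = -1080.

-1080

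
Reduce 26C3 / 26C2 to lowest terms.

8

C(n,k+1)/C(n,k) = (n−k)/(k+1) = (26−2)/(2+1) = 24/3 = 8.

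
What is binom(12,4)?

C(12,4) = (12·11·10·9) / 4! = 11880 / 24 = 495.

495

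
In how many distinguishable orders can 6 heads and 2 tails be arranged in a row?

Choose positions for the heads: C(8,6) = 28.

28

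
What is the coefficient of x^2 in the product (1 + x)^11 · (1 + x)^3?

91

(1 + x)^11(1 + x)^3 = (1 + x)^14, so the coefficient of x^2 is C(14,2)·1^2 = 91·1 = 91.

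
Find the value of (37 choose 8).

38608020

C(37,8) = (37·36·35·34·33·32·31·30) / 8! = 1556675366400 / 40320 = 38608020.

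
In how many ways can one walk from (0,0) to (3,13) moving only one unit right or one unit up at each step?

560

Each path is a sequence of 16 steps with 3 rights: C(16,3) = 560.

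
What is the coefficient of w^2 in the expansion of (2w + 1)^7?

84

The general term is C(7,j)·(2w)^j·(1)^(7-j); the w^2 term has j = 2.
C(7,2) = 21.
Coefficient = C(7,2) · 2^2 = 21 · 4 = 84.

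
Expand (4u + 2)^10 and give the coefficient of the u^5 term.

The general term is C(10,j)·(4u)^j·(2)^(10-j); the u^5 term has j = 5.
C(10,5) = 252.
Coefficient = C(10,5) · 4^5 · 2^5 = 252 · 1024 · 32 = 8257536.

8257536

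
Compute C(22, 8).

319770

C(22,8) = (22·21·20·19·18·17·16·15) / 8! = 12893126400 / 40320 = 319770.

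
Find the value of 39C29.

635745396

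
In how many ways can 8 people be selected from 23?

490314

This is C(23,8) = 490314.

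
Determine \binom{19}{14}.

11628

C(19,14) = C(19,5) by symmetry.
C(19,5) = (19·18·17·16·15) / 5! = 1395360 / 120 = 11628.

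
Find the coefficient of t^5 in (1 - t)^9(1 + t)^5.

Coefficient of t^5 = Σ_{j} C(9,j)·(-1)^j·C(5,5-j)·1^(5-j) for j from 0 to 5.
= 1 + (-45) + 360 + (-840) + 630 + (-126) = -20.

-20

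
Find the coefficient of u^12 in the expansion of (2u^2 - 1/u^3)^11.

28160

General term: C(11,j)·(2u^2)^j·(-1/u^3)^(11-j), with u-exponent 2j − 3(11−j) = 5j − 33.
Set 5j − 33 = 12: j = 9.
C(11,9) = 55; 2^9 = 512; (-1)^2 = 1.
Coefficient = 55 · 512 · 1 = 28160.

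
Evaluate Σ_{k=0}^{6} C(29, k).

621616

1 + 29 + 406 + 3654 + 23751 + 118755 + 475020 = 621616.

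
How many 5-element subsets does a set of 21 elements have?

20349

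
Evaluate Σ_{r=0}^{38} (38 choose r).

274877906944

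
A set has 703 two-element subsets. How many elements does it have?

n(n−1)/2 = 703 ⇒ n(n−1) = 1406. Since 38·37 = 1406, n = 38.

38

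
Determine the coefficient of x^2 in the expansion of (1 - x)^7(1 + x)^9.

-6

Coefficient of x^2 = Σ_{j} C(7,j)·(-1)^j·C(9,2-j)·1^(2-j) for j from 0 to 2.
= 36 + (-63) + 21 = -6.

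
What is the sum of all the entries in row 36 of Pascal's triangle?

68719476736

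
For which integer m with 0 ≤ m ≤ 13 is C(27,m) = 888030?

7

C(27,m) increases on 0 ≤ m ≤ 13. C(27,6) = 296010 and C(27,7) = 888030, so m = 7.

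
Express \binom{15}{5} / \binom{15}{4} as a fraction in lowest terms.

11/5

C(n,k+1)/C(n,k) = (n−k)/(k+1) = (15−4)/(4+1) = 11/5.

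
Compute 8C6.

28

C(8,6) = C(8,2) by symmetry.
C(8,2) = (8·7) / 2! = 56 / 2 = 28.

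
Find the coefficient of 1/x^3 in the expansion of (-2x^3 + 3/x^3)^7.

-22680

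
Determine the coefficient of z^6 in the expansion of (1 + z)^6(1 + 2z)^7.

19825

Coefficient of z^6 = Σ_{j} C(6,j)·1^j·C(7,6-j)·2^(6-j) for j from 0 to 6.
= 448 + 4032 + 8400 + 5600 + 1260 + 84 + 1 = 19825.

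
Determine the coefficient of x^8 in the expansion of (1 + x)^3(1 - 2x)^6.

0

Coefficient of x^8 = Σ_{j} C(3,j)·1^j·C(6,8-j)·(-2)^(8-j) for j from 2 to 3.
= 192 + (-192) = 0.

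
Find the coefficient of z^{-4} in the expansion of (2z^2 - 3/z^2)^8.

-108864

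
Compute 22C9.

C(22,9) = (22·21·20·19·18·17·16·15·14) / 9! = 180503769600 / 362880 = 497420.

497420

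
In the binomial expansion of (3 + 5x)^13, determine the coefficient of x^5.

26387521875

The general term is C(13,j)·(3)^j·(5x)^(13-j); the x^5 term has j = 8.
C(13,8) = 1287.
Coefficient = C(13,8) · 3^8 · 5^5 = 1287 · 6561 · 3125 = 26387521875.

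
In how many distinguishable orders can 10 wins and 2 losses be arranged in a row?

Choose positions for the wins: C(12,10) = 66.

66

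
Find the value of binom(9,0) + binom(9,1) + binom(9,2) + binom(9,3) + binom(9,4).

1 + 9 + 36 + 84 + 126 = 256.

256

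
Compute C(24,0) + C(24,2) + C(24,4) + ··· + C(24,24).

Even-i terms of row 24 sum to 2^23 = 8388608.

8388608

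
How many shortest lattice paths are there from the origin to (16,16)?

Each path is a sequence of 32 steps with 16 rights: C(32,16) = 601080390.

601080390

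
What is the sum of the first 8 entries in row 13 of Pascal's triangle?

1 + 13 + 78 + 286 + 715 + 1287 + 1716 + 1716 = 5812.

5812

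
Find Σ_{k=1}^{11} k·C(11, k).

11264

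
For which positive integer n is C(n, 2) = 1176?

49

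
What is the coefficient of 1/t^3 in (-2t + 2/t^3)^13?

General term: C(13,j)·(-2t)^j·(2/t^3)^(13-j), with t-exponent 1j − 3(13−j) = 4j − 39.
Set 4j − 39 = -3: j = 9.
C(13,9) = 715; (-2)^9 = -512; 2^4 = 16.
Coefficient = 715 · (-512) · 16 = -5857280.

-5857280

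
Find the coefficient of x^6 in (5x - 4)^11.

-7392000000

The general term is C(11,j)·(5x)^j·(-4)^(11-j); the x^6 term has j = 6.
C(11,6) = 462.
Coefficient = C(11,6) · 5^6 · (-4)^5 = 462 · 15625 · (-1024) = -7392000000.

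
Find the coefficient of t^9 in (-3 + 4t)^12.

The general term is C(12,j)·(-3)^j·(4t)^(12-j); the t^9 term has j = 3.
C(12,3) = 220.
Coefficient = C(12,3) · (-3)^3 · 4^9 = 220 · (-27) · 262144 = -1557135360.

-1557135360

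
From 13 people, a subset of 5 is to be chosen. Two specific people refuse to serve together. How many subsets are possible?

1122

All 5-subsets: C(13,5) = 1287. Those containing both fixed elements: C(11,3) = 165.
1287 − 165 = 1122.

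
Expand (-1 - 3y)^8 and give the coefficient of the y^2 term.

252

The general term is C(8,j)·(-1)^j·(-3y)^(8-j); the y^2 term has j = 6.
C(8,6) = 28.
Coefficient = C(8,6) · (-3)^2 = 28 · 9 = 252.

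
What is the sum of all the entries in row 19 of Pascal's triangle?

Setting x = 1 in (1+x)^19 gives Σ C(19,j) = 2^19 = 524288.

524288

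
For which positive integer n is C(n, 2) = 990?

45

n(n−1)/2 = 990 ⇒ n(n−1) = 1980. Since 45·44 = 1980, n = 45.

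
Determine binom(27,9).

C(27,9) = (27·26·25·24·23·22·21·20·19) / 9! = 1700755056000 / 362880 = 4686825.

4686825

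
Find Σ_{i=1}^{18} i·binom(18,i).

2359296

Since i·C(18,i) = 18·C(17,i−1), the sum is 18·2^17 = 18·131072 = 2359296.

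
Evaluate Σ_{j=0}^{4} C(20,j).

6196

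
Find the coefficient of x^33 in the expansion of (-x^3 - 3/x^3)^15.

General term: C(15,j)·(-x^3)^j·(-3/x^3)^(15-j), with x-exponent 3j − 3(15−j) = 6j − 45.
Set 6j − 45 = 33: j = 13.
C(15,13) = 105; (-1)^13 = -1; (-3)^2 = 9.
Coefficient = 105 · (-1) · 9 = -945.

-945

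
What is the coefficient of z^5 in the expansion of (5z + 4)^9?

The general term is C(9,j)·(5z)^j·(4)^(9-j); the z^5 term has j = 5.
C(9,5) = 126.
Coefficient = C(9,5) · 5^5 · 4^4 = 126 · 3125 · 256 = 100800000.

100800000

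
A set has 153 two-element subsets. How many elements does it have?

18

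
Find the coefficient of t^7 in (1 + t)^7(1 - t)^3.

8

Coefficient of t^7 = Σ_{j} C(7,j)·1^j·C(3,7-j)·(-1)^(7-j) for j from 4 to 7.
= (-35) + 63 + (-21) + 1 = 8.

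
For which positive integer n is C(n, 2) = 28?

n(n−1)/2 = 28 ⇒ n(n−1) = 56. Since 8·7 = 56, n = 8.

8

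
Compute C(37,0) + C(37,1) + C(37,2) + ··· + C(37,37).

137438953472

Setting x = 1 in (1+x)^37 gives Σ C(37,r) = 2^37 = 137438953472.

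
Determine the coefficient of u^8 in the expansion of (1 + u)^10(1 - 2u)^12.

Coefficient of u^8 = Σ_{j} C(10,j)·1^j·C(12,8-j)·(-2)^(8-j) for j from 0 to 8.
= 126720 + (-1013760) + 2661120 + (-3041280) + 1663200 + (-443520) + 55440 + (-2880) + 45 = 5085.

5085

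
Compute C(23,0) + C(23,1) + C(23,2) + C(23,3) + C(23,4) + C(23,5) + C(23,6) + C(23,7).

390656

1 + 23 + 253 + 1771 + 8855 + 33649 + 100947 + 245157 = 390656.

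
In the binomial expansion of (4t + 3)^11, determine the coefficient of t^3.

69284160

The general term is C(11,j)·(4t)^j·(3)^(11-j); the t^3 term has j = 3.
C(11,3) = 165.
Coefficient = C(11,3) · 4^3 · 3^8 = 165 · 64 · 6561 = 69284160.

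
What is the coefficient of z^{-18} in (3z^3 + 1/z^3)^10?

General term: C(10,j)·(3z^3)^j·(1/z^3)^(10-j), with z-exponent 3j − 3(10−j) = 6j − 30.
Set 6j − 30 = -18: j = 2.
C(10,2) = 45; 3^2 = 9; 1^8 = 1.
Coefficient = 45 · 9 · 1 = 405.

405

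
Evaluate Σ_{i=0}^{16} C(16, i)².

Σ C(16,i)² is the coefficient of x^16 in (1+x)^16(1+x)^16 = (1+x)^32, i.e. C(32,16) = 601080390.

601080390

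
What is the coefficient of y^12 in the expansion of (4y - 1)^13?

-218103808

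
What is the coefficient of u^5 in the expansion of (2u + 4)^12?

The general term is C(12,j)·(2u)^j·(4)^(12-j); the u^5 term has j = 5.
C(12,5) = 792.
Coefficient = C(12,5) · 2^5 · 4^7 = 792 · 32 · 16384 = 415236096.

415236096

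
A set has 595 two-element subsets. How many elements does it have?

35

n(n−1)/2 = 595 ⇒ n(n−1) = 1190. Since 35·34 = 1190, n = 35.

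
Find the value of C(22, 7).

C(22,7) = (22·21·20·19·18·17·16) / 7! = 859541760 / 5040 = 170544.

170544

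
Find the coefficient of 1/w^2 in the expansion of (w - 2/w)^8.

-1792

General term: C(8,j)·(w)^j·(-2/w)^(8-j), with w-exponent 1j − 1(8−j) = 2j − 8.
Set 2j − 8 = -2: j = 3.
C(8,3) = 56; 1^3 = 1; (-2)^5 = -32.
Coefficient = 56 · 1 · (-32) = -1792.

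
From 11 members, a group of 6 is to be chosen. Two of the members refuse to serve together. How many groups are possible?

336

All 6-subsets: C(11,6) = 462. Those containing both fixed elements: C(9,4) = 126.
462 − 126 = 336.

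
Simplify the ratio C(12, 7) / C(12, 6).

6/7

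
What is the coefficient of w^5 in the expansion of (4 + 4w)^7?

The general term is C(7,j)·(4)^j·(4w)^(7-j); the w^5 term has j = 2.
C(7,2) = 21.
Coefficient = C(7,2) · 4^2 · 4^5 = 21 · 16 · 1024 = 344064.

344064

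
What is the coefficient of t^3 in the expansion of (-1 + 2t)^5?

80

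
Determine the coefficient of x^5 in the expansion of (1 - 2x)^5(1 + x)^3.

Coefficient of x^5 = Σ_{j} C(5,j)·(-2)^j·C(3,5-j)·1^(5-j) for j from 2 to 5.
= 40 + (-240) + 240 + (-32) = 8.

8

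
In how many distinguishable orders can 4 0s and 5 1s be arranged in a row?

126

Choose positions for the 0s: C(9,4) = 126.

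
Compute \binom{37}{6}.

2324784

C(37,6) = (37·36·35·34·33·32) / 6! = 1673844480 / 720 = 2324784.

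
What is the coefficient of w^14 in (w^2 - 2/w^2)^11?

220

General term: C(11,j)·(w^2)^j·(-2/w^2)^(11-j), with w-exponent 2j − 2(11−j) = 4j − 22.
Set 4j − 22 = 14: j = 9.
C(11,9) = 55; 1^9 = 1; (-2)^2 = 4.
Coefficient = 55 · 1 · 4 = 220.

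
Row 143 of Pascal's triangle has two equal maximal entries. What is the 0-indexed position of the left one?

For odd n = 143, C(143,k) peaks at k = (n−1)/2 and (n+1)/2; the lesser is 71.

71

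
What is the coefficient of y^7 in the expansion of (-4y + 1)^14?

The general term is C(14,j)·(-4y)^j·(1)^(14-j); the y^7 term has j = 7.
C(14,7) = 3432.
Coefficient = C(14,7) · (-4)^7 = 3432 · (-16384) = -56229888.

-56229888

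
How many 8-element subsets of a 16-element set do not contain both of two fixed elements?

All 8-subsets: C(16,8) = 12870. Those containing both fixed elements: C(14,6) = 3003.
12870 − 3003 = 9867.

9867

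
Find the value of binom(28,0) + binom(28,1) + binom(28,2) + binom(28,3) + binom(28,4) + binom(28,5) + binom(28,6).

1 + 28 + 378 + 3276 + 20475 + 98280 + 376740 = 499178.

499178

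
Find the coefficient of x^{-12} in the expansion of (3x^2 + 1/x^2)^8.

24

General term: C(8,j)·(3x^2)^j·(1/x^2)^(8-j), with x-exponent 2j − 2(8−j) = 4j − 16.
Set 4j − 16 = -12: j = 1.
C(8,1) = 8; 3^1 = 3; 1^7 = 1.
Coefficient = 8 · 3 · 1 = 24.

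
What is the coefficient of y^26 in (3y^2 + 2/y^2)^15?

General term: C(15,j)·(3y^2)^j·(2/y^2)^(15-j), with y-exponent 2j − 2(15−j) = 4j − 30.
Set 4j − 30 = 26: j = 14.
C(15,14) = 15; 3^14 = 4782969; 2^1 = 2.
Coefficient = 15 · 4782969 · 2 = 143489070.

143489070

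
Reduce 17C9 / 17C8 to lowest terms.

C(n,k+1)/C(n,k) = (n−k)/(k+1) = (17−8)/(8+1) = 9/9 = 1.

1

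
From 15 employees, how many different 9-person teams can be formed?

5005

This is C(15,9) = 5005.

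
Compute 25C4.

C(25,4) = (25·24·23·22) / 4! = 303600 / 24 = 12650.

12650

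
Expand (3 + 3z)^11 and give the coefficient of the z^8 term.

The general term is C(11,j)·(3)^j·(3z)^(11-j); the z^8 term has j = 3.
C(11,3) = 165.
Coefficient = C(11,3) · 3^3 · 3^8 = 165 · 27 · 6561 = 29229255.

29229255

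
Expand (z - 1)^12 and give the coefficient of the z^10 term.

The general term is C(12,j)·(z)^j·(-1)^(12-j); the z^10 term has j = 10.
C(12,10) = 66.
Coefficient = C(12,10) = 66.

66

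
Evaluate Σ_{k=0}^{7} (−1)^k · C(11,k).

-120

The partial alternating sum Σ_{k=0}^{7} (−1)^k C(11,k) = (−1)^7 C(10,7) = -120.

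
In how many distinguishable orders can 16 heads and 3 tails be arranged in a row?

969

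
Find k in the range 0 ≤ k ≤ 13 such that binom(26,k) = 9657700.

12

C(26,k) increases on 0 ≤ k ≤ 13. C(26,11) = 7726160 and C(26,12) = 9657700, so k = 12.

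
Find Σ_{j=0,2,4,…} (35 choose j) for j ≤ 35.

17179869184

Even-j terms of row 35 sum to 2^34 = 17179869184.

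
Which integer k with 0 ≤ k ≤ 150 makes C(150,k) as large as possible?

75

C(150,k) is maximized at k = 150/2 = 75.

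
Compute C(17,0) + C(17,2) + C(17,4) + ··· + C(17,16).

Even-j terms of row 17 sum to 2^16 = 65536.

65536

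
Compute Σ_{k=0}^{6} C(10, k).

1 + 10 + 45 + 120 + 210 + 252 + 210 = 848.

848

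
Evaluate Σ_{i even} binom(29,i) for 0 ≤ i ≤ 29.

268435456

Half of (1+1)^29 + (1−1)^29 gives the even-index sum: 2^28 = 268435456.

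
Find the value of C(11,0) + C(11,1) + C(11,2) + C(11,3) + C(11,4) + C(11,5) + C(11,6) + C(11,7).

1 + 11 + 55 + 165 + 330 + 462 + 462 + 330 = 1816.

1816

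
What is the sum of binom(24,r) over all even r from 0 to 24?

8388608

Even-r terms of row 24 sum to 2^23 = 8388608.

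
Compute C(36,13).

C(36,13) = (36·35·34·33·32·31·30·29·28·27·26·25·24) / 13! = 14389334903623680000 / 6227020800 = 2310789600.

2310789600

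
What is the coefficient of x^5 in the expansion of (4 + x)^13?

The general term is C(13,j)·(4)^j·(x)^(13-j); the x^5 term has j = 8.
C(13,8) = 1287.
Coefficient = C(13,8) · 4^8 = 1287 · 65536 = 84344832.

84344832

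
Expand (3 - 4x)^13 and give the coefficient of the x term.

-27634932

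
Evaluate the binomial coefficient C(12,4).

C(12,4) = (12·11·10·9) / 4! = 11880 / 24 = 495.

495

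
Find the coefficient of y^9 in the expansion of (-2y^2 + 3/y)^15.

General term: C(15,j)·(-2y^2)^j·(3/y)^(15-j), with y-exponent 2j − 1(15−j) = 3j − 15.
Set 3j − 15 = 9: j = 8.
C(15,8) = 6435; (-2)^8 = 256; 3^7 = 2187.
Coefficient = 6435 · 256 · 2187 = 3602776320.

3602776320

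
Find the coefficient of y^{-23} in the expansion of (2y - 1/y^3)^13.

-11440

General term: C(13,j)·(2y)^j·(-1/y^3)^(13-j), with y-exponent 1j − 3(13−j) = 4j − 39.
Set 4j − 39 = -23: j = 4.
C(13,4) = 715; 2^4 = 16; (-1)^9 = -1.
Coefficient = 715 · 16 · (-1) = -11440.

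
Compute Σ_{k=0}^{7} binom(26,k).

971712

1 + 26 + 325 + 2600 + 14950 + 65780 + 230230 + 657800 = 971712.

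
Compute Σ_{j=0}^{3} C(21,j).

1 + 21 + 210 + 1330 = 1562.

1562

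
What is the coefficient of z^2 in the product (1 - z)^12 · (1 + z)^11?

Coefficient of z^2 = Σ_{j} C(12,j)·(-1)^j·C(11,2-j)·1^(2-j) for j from 0 to 2.
= 55 + (-132) + 66 = -11.

-11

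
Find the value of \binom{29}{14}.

77558760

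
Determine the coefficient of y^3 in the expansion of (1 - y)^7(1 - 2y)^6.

-867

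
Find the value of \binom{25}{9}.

2042975

C(25,9) = (25·24·23·22·21·20·19·18·17) / 9! = 741354768000 / 362880 = 2042975.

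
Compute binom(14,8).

3003

C(14,8) = C(14,6) by symmetry.
C(14,6) = (14·13·12·11·10·9) / 6! = 2162160 / 720 = 3003.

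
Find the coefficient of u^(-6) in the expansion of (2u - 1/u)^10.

180

General term: C(10,j)·(2u)^j·(-1/u)^(10-j), with u-exponent 1j − 1(10−j) = 2j − 10.
Set 2j − 10 = -6: j = 2.
C(10,2) = 45; 2^2 = 4; (-1)^8 = 1.
Coefficient = 45 · 4 · 1 = 180.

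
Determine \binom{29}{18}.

C(29,18) = C(29,11) by symmetry.
C(29,11) = (29·28·27·26·25·24·23·22·21·20·19) / 11! = 1381013105472000 / 39916800 = 34597290.

34597290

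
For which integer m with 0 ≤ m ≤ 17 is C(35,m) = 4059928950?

16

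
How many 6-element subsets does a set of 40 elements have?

3838380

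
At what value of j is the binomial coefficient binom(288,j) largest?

144

C(288,j) is maximized at j = 288/2 = 144.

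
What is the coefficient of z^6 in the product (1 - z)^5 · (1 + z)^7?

0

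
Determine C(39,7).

15380937

C(39,7) = (39·38·37·36·35·34·33) / 7! = 77519922480 / 5040 = 15380937.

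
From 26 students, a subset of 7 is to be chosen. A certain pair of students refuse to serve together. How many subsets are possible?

All 7-subsets: C(26,7) = 657800. Those containing both fixed elements: C(24,5) = 42504.
657800 − 42504 = 615296.

615296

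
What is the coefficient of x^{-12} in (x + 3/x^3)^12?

673596

General term: C(12,j)·(x)^j·(3/x^3)^(12-j), with x-exponent 1j − 3(12−j) = 4j − 36.
Set 4j − 36 = -12: j = 6.
C(12,6) = 924; 1^6 = 1; 3^6 = 729.
Coefficient = 924 · 1 · 729 = 673596.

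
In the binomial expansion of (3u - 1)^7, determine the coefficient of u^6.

-5103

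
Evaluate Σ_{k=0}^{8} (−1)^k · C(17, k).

12870

The partial alternating sum Σ_{k=0}^{8} (−1)^k C(17,k) = (−1)^8 C(16,8) = 12870.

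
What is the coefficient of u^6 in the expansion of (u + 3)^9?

2268

The general term is C(9,j)·(u)^j·(3)^(9-j); the u^6 term has j = 6.
C(9,6) = 84.
Coefficient = C(9,6) · 3^3 = 84 · 27 = 2268.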